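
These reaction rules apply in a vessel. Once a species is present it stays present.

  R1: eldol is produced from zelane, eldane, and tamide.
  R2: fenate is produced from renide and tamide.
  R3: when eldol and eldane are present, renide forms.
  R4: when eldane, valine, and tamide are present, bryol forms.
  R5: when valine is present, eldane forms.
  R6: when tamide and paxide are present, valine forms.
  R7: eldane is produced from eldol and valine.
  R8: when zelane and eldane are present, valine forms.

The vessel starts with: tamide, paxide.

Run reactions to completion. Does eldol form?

eldol would need zelane, eldane, and tamide (R1), but zelane never forms.

No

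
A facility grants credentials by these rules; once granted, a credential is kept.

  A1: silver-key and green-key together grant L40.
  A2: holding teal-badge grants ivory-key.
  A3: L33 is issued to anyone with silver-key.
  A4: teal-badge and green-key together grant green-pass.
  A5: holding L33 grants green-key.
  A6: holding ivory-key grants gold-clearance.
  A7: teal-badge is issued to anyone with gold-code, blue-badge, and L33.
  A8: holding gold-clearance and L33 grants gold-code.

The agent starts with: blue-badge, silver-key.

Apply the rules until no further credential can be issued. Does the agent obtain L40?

Holding silver-key grants L33 (A3).
Holding L33 grants green-key (A5).
Holding silver-key and green-key grants L40 (A1).

Yes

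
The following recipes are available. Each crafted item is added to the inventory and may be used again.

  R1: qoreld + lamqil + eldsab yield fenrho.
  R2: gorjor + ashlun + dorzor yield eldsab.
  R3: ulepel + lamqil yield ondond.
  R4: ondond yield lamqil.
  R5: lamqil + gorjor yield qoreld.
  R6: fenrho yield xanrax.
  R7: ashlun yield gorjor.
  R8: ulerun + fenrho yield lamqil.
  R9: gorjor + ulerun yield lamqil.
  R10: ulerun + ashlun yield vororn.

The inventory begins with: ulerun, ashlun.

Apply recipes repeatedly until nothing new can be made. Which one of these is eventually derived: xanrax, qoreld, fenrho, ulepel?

qoreld

ashlun → gorjor (R7).
gorjor + ulerun → lamqil (R9).
lamqil + gorjor → qoreld (R5).
fenrho would need qoreld, lamqil, and eldsab (R1), but eldsab is never obtained. xanrax would need fenrho (R6), but fenrho is never obtained. No rule produces ulepel, and it is not given.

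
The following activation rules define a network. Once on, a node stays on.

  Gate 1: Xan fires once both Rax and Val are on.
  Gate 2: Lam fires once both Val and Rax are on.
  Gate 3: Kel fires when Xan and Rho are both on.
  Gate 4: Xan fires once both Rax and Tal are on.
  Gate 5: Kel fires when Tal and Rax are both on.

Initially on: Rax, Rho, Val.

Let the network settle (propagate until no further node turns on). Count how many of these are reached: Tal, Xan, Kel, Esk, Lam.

Rax and Val are on, so Xan fires (Gate 1).
Gate 2: Val and Rax on → Lam on.
Gate 3: Xan and Rho on → Kel on.
No rule produces Tal, and it is not given.
Xan: reached.
Kel: reached.
No rule produces Esk, and it is not given.
Lam: reached.
Reached: Xan, Kel, and Lam — 3 of the 5.

3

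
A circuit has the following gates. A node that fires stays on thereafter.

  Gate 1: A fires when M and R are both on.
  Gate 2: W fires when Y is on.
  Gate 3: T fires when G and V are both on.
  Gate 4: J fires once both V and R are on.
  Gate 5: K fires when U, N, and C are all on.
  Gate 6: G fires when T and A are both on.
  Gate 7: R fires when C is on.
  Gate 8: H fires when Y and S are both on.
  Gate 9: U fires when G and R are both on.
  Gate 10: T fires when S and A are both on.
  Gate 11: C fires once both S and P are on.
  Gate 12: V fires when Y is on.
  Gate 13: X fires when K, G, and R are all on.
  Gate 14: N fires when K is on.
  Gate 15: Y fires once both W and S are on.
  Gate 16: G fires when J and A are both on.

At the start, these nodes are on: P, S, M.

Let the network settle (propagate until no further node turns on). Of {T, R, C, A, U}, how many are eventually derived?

5

S and P are on, so C fires (Gate 11).
C is on, so R fires (Gate 7).
M and R are on, so A fires (Gate 1).
Gate 10: S and A on → T on.
Gate 6: T and A on → G on.
G and R are on, so U fires (Gate 9).
T: reached.
R: reached.
C: reached.
A: reached.
U: reached.
All 5 are reached.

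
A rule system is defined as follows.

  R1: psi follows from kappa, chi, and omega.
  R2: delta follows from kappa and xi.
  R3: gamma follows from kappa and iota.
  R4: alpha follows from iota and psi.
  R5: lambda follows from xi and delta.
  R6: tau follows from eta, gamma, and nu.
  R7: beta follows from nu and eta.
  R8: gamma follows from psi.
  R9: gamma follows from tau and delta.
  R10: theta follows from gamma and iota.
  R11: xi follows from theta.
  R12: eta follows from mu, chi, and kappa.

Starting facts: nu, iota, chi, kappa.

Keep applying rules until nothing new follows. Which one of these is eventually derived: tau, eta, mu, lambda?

kappa and iota hold, so gamma follows (R3).
From gamma and iota, R10 gives theta.
From theta, R11 gives xi.
From kappa and xi, R2 gives delta.
xi and delta hold, so lambda follows (R5).
eta would need mu, chi, and kappa (R12), but mu is never established. tau would need eta, gamma, and nu (R6), but eta is never established. No rule produces mu, and it is not given.

lambda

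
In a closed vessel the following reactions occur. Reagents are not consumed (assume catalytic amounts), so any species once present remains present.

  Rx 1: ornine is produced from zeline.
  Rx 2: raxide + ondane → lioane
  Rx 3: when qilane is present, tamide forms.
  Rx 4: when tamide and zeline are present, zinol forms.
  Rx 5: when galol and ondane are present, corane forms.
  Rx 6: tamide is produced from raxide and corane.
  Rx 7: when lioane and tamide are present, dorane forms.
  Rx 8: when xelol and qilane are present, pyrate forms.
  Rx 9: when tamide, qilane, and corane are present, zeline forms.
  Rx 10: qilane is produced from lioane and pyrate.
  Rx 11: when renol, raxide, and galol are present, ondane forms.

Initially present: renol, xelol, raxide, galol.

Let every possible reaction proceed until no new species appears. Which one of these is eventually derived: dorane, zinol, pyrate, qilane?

renol, raxide, and galol present → ondane forms (Rx 11).
galol and ondane present → corane forms (Rx 5).
raxide and ondane present → lioane forms (Rx 2).
raxide and corane present → tamide forms (Rx 6).
lioane and tamide present → dorane forms (Rx 7).
zinol would need tamide and zeline (Rx 4), but zeline never forms. qilane would need lioane and pyrate (Rx 10), but pyrate never forms. pyrate would need xelol and qilane (Rx 8), but qilane never forms.

dorane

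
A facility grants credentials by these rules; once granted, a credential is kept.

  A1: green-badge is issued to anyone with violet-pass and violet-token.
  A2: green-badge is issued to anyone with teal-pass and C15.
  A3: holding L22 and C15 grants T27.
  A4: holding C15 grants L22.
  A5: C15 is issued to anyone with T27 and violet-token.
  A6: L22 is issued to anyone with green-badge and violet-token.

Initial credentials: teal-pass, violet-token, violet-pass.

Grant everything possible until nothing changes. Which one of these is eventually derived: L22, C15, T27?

Holding violet-pass and violet-token grants green-badge (A1).
Holding green-badge and violet-token grants L22 (A6).
C15 would need T27 and violet-token (A5), but T27 is never granted. T27 would need L22 and C15 (A3), but C15 is never granted.

L22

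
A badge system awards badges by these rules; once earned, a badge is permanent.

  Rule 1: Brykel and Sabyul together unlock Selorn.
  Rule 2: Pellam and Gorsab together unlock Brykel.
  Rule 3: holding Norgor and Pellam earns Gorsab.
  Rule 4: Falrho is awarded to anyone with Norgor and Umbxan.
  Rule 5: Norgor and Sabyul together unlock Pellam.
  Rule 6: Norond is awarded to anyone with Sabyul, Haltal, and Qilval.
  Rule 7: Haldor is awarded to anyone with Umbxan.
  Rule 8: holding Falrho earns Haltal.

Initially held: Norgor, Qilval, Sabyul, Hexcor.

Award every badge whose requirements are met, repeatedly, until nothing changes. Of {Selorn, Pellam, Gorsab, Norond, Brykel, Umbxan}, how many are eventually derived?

4

With Norgor and Sabyul, Pellam is earned (Rule 5).
With Norgor and Pellam, Gorsab is earned (Rule 3).
With Pellam and Gorsab, Brykel is earned (Rule 2).
With Brykel and Sabyul, Selorn is earned (Rule 1).
Selorn: reached.
Pellam: reached.
Gorsab: reached.
Norond would need Sabyul, Haltal, and Qilval (Rule 6), but Haltal is never earned.
Brykel: reached.
No rule produces Umbxan, and it is not given.
Reached: Selorn, Pellam, Gorsab, and Brykel — 4 of the 6.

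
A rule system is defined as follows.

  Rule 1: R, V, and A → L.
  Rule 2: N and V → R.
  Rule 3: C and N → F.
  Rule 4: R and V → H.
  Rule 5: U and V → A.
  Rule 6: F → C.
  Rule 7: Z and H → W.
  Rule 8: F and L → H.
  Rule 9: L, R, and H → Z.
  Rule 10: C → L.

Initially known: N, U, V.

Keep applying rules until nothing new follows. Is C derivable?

No

C would need F (Rule 6), but F is never established.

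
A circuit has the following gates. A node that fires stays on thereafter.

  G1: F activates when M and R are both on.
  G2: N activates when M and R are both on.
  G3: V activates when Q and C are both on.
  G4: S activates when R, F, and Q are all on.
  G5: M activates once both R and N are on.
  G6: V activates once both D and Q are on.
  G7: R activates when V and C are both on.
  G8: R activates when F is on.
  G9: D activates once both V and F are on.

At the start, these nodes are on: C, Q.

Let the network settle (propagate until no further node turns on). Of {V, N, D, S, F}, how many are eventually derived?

Q and C are on, so V activates (G3).
V: reached.
N would need M and R (G2), but M never turns on.
D would need V and F (G9), but F never turns on.
S would need R, F, and Q (G4), but F never turns on.
F would need M and R (G1), but M never turns on.
Reached: V — 1 of the 5.

1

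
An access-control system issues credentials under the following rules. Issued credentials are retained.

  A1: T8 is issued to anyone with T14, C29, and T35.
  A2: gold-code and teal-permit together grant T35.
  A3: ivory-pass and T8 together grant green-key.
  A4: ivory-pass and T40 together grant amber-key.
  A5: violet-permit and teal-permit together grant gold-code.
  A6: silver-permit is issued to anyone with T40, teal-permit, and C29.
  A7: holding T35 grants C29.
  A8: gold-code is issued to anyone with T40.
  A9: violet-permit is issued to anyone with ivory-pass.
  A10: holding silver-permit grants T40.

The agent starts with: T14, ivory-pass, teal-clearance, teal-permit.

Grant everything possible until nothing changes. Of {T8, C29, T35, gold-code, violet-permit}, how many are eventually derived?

5

Holding ivory-pass grants violet-permit (A9).
Holding violet-permit and teal-permit grants gold-code (A5).
Holding gold-code and teal-permit grants T35 (A2).
Holding T35 grants C29 (A7).
Holding T14, C29, and T35 grants T8 (A1).
T8: reached.
C29: reached.
T35: reached.
gold-code: reached.
violet-permit: reached.
All 5 are reached.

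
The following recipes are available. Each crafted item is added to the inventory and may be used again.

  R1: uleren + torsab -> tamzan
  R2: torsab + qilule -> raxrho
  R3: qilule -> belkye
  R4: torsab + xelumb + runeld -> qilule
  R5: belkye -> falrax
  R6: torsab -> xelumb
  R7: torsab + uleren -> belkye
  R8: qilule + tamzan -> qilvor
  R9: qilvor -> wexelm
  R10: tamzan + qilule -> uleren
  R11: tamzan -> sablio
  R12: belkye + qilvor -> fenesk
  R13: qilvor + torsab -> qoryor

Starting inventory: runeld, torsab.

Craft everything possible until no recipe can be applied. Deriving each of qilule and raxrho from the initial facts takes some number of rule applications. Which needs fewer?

qilule: Using R6, torsab makes xelumb. torsab + xelumb + runeld -> qilule (R4). [2 rule applications]
raxrho: Using R6, torsab makes xelumb. Using R4, torsab, xelumb, and runeld make qilule. Using R2, torsab and qilule make raxrho. [3 rule applications]
qilule needs fewer.

qilule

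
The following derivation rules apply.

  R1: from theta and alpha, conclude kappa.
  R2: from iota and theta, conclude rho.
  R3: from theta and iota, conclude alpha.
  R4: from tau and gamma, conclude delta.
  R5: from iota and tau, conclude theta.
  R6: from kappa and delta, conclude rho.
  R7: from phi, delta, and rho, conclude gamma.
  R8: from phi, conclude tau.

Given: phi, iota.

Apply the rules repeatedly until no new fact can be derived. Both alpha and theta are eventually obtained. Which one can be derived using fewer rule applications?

theta: From phi, R8 gives tau. From iota and tau, R5 gives theta. [2 rule applications]
alpha: phi holds, so tau follows (R8). iota and tau hold, so theta follows (R5). theta and iota hold, so alpha follows (R3). [3 rule applications]
theta needs fewer.

theta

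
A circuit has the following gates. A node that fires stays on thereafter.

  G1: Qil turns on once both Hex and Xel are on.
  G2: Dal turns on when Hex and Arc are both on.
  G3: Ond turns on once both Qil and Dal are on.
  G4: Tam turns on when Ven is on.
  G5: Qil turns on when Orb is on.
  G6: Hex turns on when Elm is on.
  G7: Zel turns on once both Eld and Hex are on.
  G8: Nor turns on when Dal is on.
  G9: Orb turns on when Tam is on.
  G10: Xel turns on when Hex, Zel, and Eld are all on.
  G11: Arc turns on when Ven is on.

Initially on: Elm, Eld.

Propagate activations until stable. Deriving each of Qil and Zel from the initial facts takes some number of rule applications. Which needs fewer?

Zel: G6: Elm on → Hex on. Eld and Hex are on, so Zel turns on (G7). [2 rule applications]
Qil: G6: Elm on → Hex on. Eld and Hex are on, so Zel turns on (G7). Hex, Zel, and Eld are on, so Xel turns on (G10). G1: Hex and Xel on → Qil on. [4 rule applications]
Zel needs fewer.

Zel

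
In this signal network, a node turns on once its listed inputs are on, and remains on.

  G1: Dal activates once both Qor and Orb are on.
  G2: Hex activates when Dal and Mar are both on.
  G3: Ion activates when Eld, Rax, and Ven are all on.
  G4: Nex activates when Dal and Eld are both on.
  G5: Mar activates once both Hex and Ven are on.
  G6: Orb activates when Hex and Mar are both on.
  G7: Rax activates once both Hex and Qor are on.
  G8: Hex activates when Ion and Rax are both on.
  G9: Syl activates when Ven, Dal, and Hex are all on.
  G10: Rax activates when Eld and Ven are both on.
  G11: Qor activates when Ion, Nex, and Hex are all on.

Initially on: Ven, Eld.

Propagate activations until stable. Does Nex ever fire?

No

Nex would need Dal and Eld (G4), but Dal never turns on.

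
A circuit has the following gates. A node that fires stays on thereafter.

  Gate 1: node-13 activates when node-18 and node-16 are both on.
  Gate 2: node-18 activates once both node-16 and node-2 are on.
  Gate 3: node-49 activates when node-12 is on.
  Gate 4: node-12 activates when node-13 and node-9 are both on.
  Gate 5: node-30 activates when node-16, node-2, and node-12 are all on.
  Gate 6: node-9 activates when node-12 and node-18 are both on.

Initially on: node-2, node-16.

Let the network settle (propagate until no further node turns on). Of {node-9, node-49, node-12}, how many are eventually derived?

0

node-9 would need node-12 and node-18 (Gate 6), but node-12 never turns on.
node-49 would need node-12 (Gate 3), but node-12 never turns on.
node-12 would need node-13 and node-9 (Gate 4), but node-9 never turns on.
None of the 3 are reached.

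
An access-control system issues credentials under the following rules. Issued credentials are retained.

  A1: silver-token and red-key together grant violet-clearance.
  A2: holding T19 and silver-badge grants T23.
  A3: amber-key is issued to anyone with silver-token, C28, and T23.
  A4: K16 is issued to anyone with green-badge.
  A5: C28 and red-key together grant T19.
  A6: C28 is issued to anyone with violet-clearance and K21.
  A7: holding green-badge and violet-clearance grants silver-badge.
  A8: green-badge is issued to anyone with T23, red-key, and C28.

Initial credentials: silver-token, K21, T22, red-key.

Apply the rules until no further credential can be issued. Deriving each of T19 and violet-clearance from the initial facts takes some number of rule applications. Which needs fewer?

violet-clearance: Holding silver-token and red-key grants violet-clearance (A1). [1 rule application]
T19: Holding silver-token and red-key grants violet-clearance (A1). Holding violet-clearance and K21 grants C28 (A6). Holding C28 and red-key grants T19 (A5). [3 rule applications]
violet-clearance needs fewer.

violet-clearance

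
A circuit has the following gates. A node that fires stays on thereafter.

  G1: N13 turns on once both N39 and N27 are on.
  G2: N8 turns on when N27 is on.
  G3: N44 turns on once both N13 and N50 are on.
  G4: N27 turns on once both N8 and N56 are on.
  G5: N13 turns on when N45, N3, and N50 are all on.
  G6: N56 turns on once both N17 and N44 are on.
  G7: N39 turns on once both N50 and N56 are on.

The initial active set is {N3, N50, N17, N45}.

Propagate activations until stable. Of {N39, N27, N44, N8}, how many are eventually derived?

2

G5: N45, N3, and N50 on → N13 on.
N13 and N50 are on, so N44 turns on (G3).
N17 and N44 are on, so N56 turns on (G6).
N50 and N56 are on, so N39 turns on (G7).
N39: reached.
N27 would need N8 and N56 (G4), but N8 never turns on.
N44: reached.
N8 would need N27 (G2), but N27 never turns on.
Reached: N39 and N44 — 2 of the 4.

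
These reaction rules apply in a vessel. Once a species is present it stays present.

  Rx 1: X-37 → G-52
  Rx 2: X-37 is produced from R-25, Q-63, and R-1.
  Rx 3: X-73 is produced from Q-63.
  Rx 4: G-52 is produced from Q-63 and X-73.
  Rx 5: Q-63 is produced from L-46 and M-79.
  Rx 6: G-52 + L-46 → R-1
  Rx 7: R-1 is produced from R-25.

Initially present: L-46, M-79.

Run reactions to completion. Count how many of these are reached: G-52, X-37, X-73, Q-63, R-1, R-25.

4

L-46 and M-79 present → Q-63 forms (Rx 5).
Q-63 present → X-73 forms (Rx 3).
Q-63 and X-73 present → G-52 forms (Rx 4).
G-52 and L-46 present → R-1 forms (Rx 6).
G-52: reached.
X-37 would need R-25, Q-63, and R-1 (Rx 2), but R-25 never forms.
X-73: reached.
Q-63: reached.
R-1: reached.
No rule produces R-25, and it is not given.
Reached: G-52, X-73, Q-63, and R-1 — 4 of the 6.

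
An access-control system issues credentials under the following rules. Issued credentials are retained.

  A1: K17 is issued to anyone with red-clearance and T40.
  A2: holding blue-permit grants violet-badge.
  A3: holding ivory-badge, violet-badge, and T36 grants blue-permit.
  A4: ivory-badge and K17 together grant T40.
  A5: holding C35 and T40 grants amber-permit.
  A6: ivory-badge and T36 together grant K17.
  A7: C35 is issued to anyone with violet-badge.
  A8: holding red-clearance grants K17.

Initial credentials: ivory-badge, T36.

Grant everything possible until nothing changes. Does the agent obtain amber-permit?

amber-permit would need C35 and T40 (A5), but C35 is never granted.

No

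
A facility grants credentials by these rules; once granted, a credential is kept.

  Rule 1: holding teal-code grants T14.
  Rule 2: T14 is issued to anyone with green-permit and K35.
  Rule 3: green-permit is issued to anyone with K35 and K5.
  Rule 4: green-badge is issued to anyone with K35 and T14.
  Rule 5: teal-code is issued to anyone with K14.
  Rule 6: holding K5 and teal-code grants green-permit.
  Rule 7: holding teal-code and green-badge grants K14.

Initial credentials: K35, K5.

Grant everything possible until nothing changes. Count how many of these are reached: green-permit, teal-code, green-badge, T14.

Holding K35 and K5 grants green-permit (Rule 3).
Holding green-permit and K35 grants T14 (Rule 2).
Holding K35 and T14 grants green-badge (Rule 4).
green-permit: reached.
teal-code would need K14 (Rule 5), but K14 is never granted.
green-badge: reached.
T14: reached.
Reached: green-permit, green-badge, and T14 — 3 of the 4.

3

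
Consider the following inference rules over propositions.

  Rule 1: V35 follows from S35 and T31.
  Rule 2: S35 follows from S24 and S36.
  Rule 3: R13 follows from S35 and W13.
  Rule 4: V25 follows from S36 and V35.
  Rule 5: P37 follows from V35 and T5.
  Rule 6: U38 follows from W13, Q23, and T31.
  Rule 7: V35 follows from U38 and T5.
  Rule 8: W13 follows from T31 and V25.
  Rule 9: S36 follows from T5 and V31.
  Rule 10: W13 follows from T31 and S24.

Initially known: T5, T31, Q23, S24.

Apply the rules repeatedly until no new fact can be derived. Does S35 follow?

S35 would need S24 and S36 (Rule 2), but S36 is never established.

No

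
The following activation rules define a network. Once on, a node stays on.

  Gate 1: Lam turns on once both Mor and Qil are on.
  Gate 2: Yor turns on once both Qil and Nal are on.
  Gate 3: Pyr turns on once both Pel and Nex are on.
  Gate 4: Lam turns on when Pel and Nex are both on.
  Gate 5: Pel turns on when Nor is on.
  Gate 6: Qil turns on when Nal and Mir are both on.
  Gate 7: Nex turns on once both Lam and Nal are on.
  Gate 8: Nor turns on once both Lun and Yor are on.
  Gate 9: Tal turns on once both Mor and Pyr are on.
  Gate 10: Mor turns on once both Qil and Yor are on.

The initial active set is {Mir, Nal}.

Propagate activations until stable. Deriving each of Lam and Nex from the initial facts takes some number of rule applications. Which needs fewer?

Lam: Gate 6: Nal and Mir on → Qil on. Qil and Nal are on, so Yor turns on (Gate 2). Gate 10: Qil and Yor on → Mor on. Gate 1: Mor and Qil on → Lam on. [4 rule applications]
Nex: Nal and Mir are on, so Qil turns on (Gate 6). Qil and Nal are on, so Yor turns on (Gate 2). Qil and Yor are on, so Mor turns on (Gate 10). Gate 1: Mor and Qil on → Lam on. Gate 7: Lam and Nal on → Nex on. [5 rule applications]
Lam needs fewer.

Lam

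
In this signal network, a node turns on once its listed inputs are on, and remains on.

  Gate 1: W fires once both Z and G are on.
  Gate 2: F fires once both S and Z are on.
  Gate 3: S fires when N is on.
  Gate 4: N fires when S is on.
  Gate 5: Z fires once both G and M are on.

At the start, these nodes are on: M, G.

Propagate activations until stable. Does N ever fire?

N would need S (Gate 4), but S never turns on.

No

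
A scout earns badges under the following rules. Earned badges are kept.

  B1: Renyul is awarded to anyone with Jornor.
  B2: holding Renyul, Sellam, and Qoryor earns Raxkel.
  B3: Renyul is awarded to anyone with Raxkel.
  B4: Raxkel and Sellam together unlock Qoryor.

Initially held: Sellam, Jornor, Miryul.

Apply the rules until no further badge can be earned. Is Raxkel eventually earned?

No

Raxkel would need Renyul, Sellam, and Qoryor (B2), but Qoryor is never earned.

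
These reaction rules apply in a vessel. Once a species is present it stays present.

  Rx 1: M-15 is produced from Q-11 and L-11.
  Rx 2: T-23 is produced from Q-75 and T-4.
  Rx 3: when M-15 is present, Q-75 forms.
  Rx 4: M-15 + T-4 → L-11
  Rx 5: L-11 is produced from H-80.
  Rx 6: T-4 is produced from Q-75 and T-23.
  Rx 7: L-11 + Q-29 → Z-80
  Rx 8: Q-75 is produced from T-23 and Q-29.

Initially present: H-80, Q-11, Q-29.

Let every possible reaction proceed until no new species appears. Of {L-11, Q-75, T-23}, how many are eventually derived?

2

H-80 present → L-11 forms (Rx 5).
Q-11 and L-11 present → M-15 forms (Rx 1).
M-15 present → Q-75 forms (Rx 3).
L-11: reached.
Q-75: reached.
T-23 would need Q-75 and T-4 (Rx 2), but T-4 never forms.
Reached: L-11 and Q-75 — 2 of the 3.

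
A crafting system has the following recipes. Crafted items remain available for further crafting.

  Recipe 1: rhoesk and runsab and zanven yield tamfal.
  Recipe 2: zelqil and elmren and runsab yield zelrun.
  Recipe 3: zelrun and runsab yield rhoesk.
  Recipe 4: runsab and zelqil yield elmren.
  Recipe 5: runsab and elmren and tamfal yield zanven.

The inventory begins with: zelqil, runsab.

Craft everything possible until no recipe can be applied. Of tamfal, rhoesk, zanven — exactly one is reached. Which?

rhoesk

runsab and zelqil → elmren (Recipe 4).
Using Recipe 2, zelqil, elmren, and runsab make zelrun.
zelrun and runsab → rhoesk (Recipe 3).
tamfal would need rhoesk, runsab, and zanven (Recipe 1), but zanven is never obtained. zanven would need runsab, elmren, and tamfal (Recipe 5), but tamfal is never obtained.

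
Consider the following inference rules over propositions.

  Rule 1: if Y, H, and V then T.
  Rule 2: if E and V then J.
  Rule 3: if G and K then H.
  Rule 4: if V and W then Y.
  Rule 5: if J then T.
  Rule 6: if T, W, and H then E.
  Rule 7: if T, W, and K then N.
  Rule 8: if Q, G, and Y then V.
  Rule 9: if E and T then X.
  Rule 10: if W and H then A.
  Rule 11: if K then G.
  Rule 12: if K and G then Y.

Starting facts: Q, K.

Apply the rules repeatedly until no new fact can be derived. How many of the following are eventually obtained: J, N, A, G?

K holds, so G follows (Rule 11).
J would need E and V (Rule 2), but E is never established.
N would need T, W, and K (Rule 7), but W is never established.
A would need W and H (Rule 10), but W is never established.
G: reached.
Reached: G — 1 of the 4.

1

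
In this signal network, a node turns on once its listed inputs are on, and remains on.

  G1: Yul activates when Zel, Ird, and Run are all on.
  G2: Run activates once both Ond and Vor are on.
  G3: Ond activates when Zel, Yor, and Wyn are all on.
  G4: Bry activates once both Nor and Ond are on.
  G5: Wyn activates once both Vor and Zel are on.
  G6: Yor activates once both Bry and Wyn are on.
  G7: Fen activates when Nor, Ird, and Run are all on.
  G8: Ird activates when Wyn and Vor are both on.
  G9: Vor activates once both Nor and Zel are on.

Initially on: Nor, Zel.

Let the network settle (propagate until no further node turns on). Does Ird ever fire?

Nor and Zel are on, so Vor activates (G9).
G5: Vor and Zel on → Wyn on.
Wyn and Vor are on, so Ird activates (G8).

Yes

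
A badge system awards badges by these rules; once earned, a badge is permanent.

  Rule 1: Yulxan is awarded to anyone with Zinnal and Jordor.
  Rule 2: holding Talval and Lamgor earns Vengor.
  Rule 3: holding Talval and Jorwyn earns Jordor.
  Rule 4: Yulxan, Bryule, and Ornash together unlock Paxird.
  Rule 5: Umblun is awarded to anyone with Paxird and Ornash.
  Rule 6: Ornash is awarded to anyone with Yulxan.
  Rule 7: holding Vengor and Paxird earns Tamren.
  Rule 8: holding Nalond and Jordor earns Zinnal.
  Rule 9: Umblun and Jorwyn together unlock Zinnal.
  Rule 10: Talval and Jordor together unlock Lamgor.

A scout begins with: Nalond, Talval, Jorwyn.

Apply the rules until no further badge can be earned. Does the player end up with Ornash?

With Talval and Jorwyn, Jordor is earned (Rule 3).
With Nalond and Jordor, Zinnal is earned (Rule 8).
With Zinnal and Jordor, Yulxan is earned (Rule 1).
With Yulxan, Ornash is earned (Rule 6).

Yes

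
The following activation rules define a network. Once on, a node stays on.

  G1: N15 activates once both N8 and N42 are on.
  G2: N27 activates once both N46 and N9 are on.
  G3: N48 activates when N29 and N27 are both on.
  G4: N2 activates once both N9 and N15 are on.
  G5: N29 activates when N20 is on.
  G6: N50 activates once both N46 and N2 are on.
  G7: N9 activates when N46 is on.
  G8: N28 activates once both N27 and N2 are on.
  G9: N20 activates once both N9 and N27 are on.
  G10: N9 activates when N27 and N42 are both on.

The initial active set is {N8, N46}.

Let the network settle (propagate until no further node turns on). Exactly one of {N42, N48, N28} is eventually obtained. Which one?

N48

N46 is on, so N9 activates (G7).
N46 and N9 are on, so N27 activates (G2).
G9: N9 and N27 on → N20 on.
G5: N20 on → N29 on.
G3: N29 and N27 on → N48 on.
N28 would need N27 and N2 (G8), but N2 never turns on. No rule produces N42, and it is not given.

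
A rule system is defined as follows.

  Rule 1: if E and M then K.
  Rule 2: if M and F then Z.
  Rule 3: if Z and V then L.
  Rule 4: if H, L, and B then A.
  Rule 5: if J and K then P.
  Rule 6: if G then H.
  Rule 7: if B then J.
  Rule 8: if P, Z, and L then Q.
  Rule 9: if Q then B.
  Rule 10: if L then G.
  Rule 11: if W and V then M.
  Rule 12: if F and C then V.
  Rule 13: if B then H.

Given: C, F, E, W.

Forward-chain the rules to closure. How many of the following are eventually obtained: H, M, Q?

2

From F and C, Rule 12 gives V.
From W and V, Rule 11 gives M.
M and F hold, so Z follows (Rule 2).
From Z and V, Rule 3 gives L.
From L, Rule 10 gives G.
From G, Rule 6 gives H.
H: reached.
M: reached.
Q would need P, Z, and L (Rule 8), but P is never established.
Reached: H and M — 2 of the 3.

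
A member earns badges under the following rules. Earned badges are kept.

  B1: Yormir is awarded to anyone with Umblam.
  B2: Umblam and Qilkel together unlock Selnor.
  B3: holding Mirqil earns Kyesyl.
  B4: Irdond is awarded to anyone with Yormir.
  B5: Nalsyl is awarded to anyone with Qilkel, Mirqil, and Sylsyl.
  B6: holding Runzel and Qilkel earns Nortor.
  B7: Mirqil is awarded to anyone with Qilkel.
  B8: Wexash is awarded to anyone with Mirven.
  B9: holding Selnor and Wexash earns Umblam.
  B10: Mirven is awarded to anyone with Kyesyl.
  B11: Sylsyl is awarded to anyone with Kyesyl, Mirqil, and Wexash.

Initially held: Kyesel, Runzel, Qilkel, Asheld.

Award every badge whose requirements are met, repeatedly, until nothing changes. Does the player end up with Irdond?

Irdond would need Yormir (B4), but Yormir is never earned.

No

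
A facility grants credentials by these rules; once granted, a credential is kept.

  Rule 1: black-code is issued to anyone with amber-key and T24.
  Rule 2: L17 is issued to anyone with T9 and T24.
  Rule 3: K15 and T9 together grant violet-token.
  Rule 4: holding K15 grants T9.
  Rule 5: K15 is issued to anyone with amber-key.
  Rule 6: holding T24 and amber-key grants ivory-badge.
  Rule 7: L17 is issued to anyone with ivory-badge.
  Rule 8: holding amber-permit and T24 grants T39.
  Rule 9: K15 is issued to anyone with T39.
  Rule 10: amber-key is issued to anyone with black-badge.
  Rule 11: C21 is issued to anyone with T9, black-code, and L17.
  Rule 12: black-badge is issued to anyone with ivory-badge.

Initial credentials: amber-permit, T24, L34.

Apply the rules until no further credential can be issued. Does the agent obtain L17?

Holding amber-permit and T24 grants T39 (Rule 8).
Holding T39 grants K15 (Rule 9).
Holding K15 grants T9 (Rule 4).
Holding T9 and T24 grants L17 (Rule 2).

Yes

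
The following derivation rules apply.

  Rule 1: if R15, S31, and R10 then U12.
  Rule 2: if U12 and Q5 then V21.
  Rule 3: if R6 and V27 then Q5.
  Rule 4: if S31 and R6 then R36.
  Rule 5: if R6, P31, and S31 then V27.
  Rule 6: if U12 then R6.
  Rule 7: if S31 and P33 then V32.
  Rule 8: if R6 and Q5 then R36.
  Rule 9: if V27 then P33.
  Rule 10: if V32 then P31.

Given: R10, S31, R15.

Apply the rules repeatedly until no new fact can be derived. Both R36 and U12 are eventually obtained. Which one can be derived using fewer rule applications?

U12: R15, S31, and R10 hold, so U12 follows (Rule 1). [1 rule application]
R36: From R15, S31, and R10, Rule 1 gives U12. U12 holds, so R6 follows (Rule 6). S31 and R6 hold, so R36 follows (Rule 4). [3 rule applications]
U12 needs fewer.

U12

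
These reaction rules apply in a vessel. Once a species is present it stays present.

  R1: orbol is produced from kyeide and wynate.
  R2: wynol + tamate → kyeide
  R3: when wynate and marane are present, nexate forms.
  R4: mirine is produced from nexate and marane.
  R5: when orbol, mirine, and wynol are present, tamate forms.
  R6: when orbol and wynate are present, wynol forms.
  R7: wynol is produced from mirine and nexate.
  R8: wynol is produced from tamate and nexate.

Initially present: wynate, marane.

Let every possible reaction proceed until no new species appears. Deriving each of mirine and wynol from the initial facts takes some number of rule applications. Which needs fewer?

mirine

mirine: wynate and marane present → nexate forms (R3). nexate and marane present → mirine forms (R4). [2 rule applications]
wynol: wynate and marane present → nexate forms (R3). nexate and marane present → mirine forms (R4). mirine and nexate present → wynol forms (R7). [3 rule applications]
mirine needs fewer.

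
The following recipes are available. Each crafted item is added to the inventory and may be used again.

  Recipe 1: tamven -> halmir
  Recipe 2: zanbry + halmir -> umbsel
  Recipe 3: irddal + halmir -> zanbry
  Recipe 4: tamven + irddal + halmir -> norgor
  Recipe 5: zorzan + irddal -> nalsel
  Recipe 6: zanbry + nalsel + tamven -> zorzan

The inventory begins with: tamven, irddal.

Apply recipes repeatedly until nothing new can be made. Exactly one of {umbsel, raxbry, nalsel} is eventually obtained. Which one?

umbsel

tamven -> halmir (Recipe 1).
irddal + halmir -> zanbry (Recipe 3).
zanbry + halmir -> umbsel (Recipe 2).
No rule produces raxbry, and it is not given. nalsel would need zorzan and irddal (Recipe 5), but zorzan is never obtained.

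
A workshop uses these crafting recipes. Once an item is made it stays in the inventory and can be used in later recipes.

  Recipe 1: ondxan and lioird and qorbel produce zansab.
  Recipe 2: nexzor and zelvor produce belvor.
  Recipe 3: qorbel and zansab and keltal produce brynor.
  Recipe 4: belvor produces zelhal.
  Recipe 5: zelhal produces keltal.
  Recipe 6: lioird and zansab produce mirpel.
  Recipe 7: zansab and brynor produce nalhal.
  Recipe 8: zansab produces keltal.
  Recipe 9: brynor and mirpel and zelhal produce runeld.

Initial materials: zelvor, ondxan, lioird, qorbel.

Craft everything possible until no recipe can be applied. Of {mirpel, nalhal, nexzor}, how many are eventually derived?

ondxan and lioird and qorbel → zansab (Recipe 1).
zansab → keltal (Recipe 8).
lioird and zansab → mirpel (Recipe 6).
Using Recipe 3, qorbel, zansab, and keltal make brynor.
Using Recipe 7, zansab and brynor make nalhal.
mirpel: reached.
nalhal: reached.
No rule produces nexzor, and it is not given.
Reached: mirpel and nalhal — 2 of the 3.

2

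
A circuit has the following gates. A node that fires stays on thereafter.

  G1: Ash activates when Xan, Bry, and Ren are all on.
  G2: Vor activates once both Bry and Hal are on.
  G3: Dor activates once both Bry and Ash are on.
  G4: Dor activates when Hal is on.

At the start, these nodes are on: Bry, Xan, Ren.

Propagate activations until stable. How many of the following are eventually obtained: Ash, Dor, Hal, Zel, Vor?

2

G1: Xan, Bry, and Ren on → Ash on.
Bry and Ash are on, so Dor activates (G3).
Ash: reached.
Dor: reached.
No rule produces Hal, and it is not given.
No rule produces Zel, and it is not given.
Vor would need Bry and Hal (G2), but Hal never turns on.
Reached: Ash and Dor — 2 of the 5.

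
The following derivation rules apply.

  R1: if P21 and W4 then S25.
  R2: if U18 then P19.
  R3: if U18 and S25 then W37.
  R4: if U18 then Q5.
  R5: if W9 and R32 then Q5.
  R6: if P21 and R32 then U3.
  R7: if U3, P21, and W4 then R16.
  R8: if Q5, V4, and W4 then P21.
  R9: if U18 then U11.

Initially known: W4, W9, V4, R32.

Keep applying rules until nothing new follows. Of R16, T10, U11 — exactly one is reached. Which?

W9 and R32 hold, so Q5 follows (R5).
From Q5, V4, and W4, R8 gives P21.
P21 and R32 hold, so U3 follows (R6).
U3, P21, and W4 hold, so R16 follows (R7).
No rule produces T10, and it is not given. U11 would need U18 (R9), but U18 is never established.

R16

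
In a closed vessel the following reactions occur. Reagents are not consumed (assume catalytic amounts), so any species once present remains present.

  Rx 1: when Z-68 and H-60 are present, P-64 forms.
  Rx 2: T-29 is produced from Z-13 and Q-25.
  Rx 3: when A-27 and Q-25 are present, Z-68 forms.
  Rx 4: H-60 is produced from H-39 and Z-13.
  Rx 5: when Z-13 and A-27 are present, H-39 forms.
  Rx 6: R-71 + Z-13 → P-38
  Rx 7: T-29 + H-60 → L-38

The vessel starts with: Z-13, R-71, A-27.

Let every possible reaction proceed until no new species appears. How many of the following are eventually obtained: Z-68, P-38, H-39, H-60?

3

R-71 and Z-13 present → P-38 forms (Rx 6).
Z-13 and A-27 present → H-39 forms (Rx 5).
H-39 and Z-13 present → H-60 forms (Rx 4).
Z-68 would need A-27 and Q-25 (Rx 3), but Q-25 never forms.
P-38: reached.
H-39: reached.
H-60: reached.
Reached: P-38, H-39, and H-60 — 3 of the 4.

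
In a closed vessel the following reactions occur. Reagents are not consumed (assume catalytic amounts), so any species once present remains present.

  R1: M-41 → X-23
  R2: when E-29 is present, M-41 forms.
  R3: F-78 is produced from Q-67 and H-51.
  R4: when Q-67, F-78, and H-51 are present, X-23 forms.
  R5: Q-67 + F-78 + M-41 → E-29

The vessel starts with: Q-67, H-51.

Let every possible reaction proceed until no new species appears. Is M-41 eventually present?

No

M-41 would need E-29 (R2), but E-29 never forms.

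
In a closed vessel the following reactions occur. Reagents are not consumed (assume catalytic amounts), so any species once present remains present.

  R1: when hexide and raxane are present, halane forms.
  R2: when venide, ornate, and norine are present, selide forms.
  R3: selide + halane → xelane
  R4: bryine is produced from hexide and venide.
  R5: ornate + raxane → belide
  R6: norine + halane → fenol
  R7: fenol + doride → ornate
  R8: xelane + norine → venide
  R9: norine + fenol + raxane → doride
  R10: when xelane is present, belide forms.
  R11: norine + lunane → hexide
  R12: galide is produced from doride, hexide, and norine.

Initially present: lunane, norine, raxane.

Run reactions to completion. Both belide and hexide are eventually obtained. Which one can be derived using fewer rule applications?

hexide

hexide: norine and lunane present → hexide forms (R11). [1 rule application]
belide: norine and lunane present → hexide forms (R11). hexide and raxane present → halane forms (R1). norine and halane present → fenol forms (R6). norine, fenol, and raxane present → doride forms (R9). fenol and doride present → ornate forms (R7). ornate and raxane present → belide forms (R5). [6 rule applications]
hexide needs fewer.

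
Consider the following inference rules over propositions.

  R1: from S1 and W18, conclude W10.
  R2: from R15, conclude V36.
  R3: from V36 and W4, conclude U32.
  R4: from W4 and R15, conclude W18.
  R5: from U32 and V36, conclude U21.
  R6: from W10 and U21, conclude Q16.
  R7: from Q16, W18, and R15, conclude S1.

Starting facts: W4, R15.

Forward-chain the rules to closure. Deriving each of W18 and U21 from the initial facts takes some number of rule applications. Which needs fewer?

W18: W4 and R15 hold, so W18 follows (R4). [1 rule application]
U21: R15 holds, so V36 follows (R2). From V36 and W4, R3 gives U32. From U32 and V36, R5 gives U21. [3 rule applications]
W18 needs fewer.

W18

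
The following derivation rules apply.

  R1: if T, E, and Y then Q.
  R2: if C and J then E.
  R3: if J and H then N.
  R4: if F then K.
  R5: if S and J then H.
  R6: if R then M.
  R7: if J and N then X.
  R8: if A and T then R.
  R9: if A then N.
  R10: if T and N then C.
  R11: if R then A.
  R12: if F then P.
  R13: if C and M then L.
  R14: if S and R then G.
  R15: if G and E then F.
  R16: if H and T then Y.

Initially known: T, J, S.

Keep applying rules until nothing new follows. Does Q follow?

S and J hold, so H follows (R5).
From H and T, R16 gives Y.
From J and H, R3 gives N.
From T and N, R10 gives C.
C and J hold, so E follows (R2).
T, E, and Y hold, so Q follows (R1).

Yes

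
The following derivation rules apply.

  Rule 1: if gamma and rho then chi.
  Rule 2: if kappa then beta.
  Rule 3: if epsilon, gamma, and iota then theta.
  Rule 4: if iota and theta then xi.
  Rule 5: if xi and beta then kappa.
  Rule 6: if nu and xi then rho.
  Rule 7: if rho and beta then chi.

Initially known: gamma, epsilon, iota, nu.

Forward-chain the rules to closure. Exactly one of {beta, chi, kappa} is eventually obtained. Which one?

chi

From epsilon, gamma, and iota, Rule 3 gives theta.
From iota and theta, Rule 4 gives xi.
nu and xi hold, so rho follows (Rule 6).
From gamma and rho, Rule 1 gives chi.
beta would need kappa (Rule 2), but kappa is never established. kappa would need xi and beta (Rule 5), but beta is never established.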